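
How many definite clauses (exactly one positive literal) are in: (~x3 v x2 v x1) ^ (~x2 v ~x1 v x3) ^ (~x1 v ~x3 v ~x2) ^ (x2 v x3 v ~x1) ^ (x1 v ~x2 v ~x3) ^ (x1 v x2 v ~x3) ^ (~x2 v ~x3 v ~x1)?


A definite clause has exactly one positive literal.
Clause 1: 2 positive -> not definite
Clause 2: 1 positive -> definite
Clause 3: 0 positive -> not definite
Clause 4: 2 positive -> not definite
Clause 5: 1 positive -> definite
Clause 6: 2 positive -> not definite
Clause 7: 0 positive -> not definite
Definite clause count = 2.

2


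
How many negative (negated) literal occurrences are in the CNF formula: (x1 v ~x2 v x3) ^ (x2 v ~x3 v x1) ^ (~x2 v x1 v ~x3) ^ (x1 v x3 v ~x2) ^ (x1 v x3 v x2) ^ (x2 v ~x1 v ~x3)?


Scan each clause for negated literals.
Clause 1: 1 negative; Clause 2: 1 negative; Clause 3: 2 negative; Clause 4: 1 negative; Clause 5: 0 negative; Clause 6: 2 negative.
Total negative literal occurrences = 7.

7


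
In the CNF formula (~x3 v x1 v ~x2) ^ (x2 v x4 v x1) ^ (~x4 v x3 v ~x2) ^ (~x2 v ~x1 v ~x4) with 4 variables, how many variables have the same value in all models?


Find all satisfying assignments: 9 model(s).
Check which variables have the same value in every model.
No variable is fixed across all models.
Backbone size = 0.

0


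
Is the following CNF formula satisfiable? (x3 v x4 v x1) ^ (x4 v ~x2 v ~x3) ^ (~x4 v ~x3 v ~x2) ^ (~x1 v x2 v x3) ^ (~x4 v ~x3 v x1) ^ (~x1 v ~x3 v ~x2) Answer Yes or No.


Check all 16 possible truth assignments.
Number of satisfying assignments found: 7.
The formula is satisfiable.

Yes


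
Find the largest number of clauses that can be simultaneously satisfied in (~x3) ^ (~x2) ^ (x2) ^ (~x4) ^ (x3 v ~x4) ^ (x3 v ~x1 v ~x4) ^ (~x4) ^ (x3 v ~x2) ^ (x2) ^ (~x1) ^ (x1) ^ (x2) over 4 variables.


Enumerate all 16 truth assignments.
For each, count how many of the 12 clauses are satisfied.
The formula is not fully satisfiable, so the maximum is below 12.
Maximum simultaneously satisfiable clauses = 9.

9


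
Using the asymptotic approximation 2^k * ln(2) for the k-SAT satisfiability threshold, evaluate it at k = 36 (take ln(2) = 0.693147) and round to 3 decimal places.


Using the asymptotic formula: threshold ~ 2^k * ln(2).
2^36 = 68719476736.
68719476736 * 0.693147 = 47632699141.128.

47632699141.128


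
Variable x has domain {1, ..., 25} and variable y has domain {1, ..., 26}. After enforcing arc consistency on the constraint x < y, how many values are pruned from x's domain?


For the constraint x < y, x needs a supporting value in y's domain.
x can be at most 25 (one less than y's maximum).
Valid x values from domain: 25 out of 25.
Pruned = 25 - 25 = 0.

0


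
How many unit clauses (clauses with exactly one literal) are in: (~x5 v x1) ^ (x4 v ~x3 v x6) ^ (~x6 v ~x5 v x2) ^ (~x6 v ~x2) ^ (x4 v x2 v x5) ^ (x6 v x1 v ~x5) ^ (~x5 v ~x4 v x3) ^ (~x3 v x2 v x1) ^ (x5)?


A unit clause contains exactly one literal.
Unit clauses found: (x5).
Count = 1.

1


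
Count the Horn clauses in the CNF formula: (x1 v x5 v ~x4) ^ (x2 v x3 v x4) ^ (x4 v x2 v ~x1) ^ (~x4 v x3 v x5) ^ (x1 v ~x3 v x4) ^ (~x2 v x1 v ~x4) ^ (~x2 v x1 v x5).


A Horn clause has at most one positive literal.
Clause 1: 2 positive lit(s) -> not Horn
Clause 2: 3 positive lit(s) -> not Horn
Clause 3: 2 positive lit(s) -> not Horn
Clause 4: 2 positive lit(s) -> not Horn
Clause 5: 2 positive lit(s) -> not Horn
Clause 6: 1 positive lit(s) -> Horn
Clause 7: 2 positive lit(s) -> not Horn
Total Horn clauses = 1.

1


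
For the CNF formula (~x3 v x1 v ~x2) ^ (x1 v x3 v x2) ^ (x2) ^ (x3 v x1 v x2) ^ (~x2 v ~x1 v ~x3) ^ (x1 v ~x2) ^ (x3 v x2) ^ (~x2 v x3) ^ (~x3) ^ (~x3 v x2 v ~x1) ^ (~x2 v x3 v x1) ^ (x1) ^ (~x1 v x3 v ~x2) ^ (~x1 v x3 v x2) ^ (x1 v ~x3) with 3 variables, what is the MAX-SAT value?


Enumerate all 8 truth assignments.
For each, count how many of the 15 clauses are satisfied.
The formula is not fully satisfiable, so the maximum is below 15.
Maximum simultaneously satisfiable clauses = 13.

13


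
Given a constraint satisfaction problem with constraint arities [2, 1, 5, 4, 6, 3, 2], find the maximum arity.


The arities are: 2, 1, 5, 4, 6, 3, 2.
Scan for the maximum value.
Maximum arity = 6.

6


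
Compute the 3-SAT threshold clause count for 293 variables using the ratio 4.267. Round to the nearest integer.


The 3-SAT phase transition occurs at approximately 4.267 clauses per variable.
m = 4.267 * 293 = 1250.231.
Rounded to nearest integer: 1250.

1250


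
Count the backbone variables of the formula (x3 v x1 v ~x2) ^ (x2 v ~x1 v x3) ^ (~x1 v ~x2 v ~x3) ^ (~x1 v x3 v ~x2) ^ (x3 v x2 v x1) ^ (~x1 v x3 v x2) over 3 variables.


Find all satisfying assignments: 3 model(s).
Check which variables have the same value in every model.
Fixed variables: x3=T.
Backbone size = 1.

1


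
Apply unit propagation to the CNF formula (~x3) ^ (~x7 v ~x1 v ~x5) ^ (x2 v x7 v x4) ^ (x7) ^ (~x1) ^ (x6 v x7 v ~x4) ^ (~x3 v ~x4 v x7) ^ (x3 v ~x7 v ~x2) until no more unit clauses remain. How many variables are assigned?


Unit propagation repeatedly assigns the literal in any unit clause, then simplifies.
Assignments in order: x3 = F, x7 = T, x1 = F, x2 = F.
No further unit clauses remain.
Total variables assigned = 4.

4


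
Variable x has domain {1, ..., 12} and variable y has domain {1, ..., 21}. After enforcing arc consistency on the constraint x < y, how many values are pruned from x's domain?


For the constraint x < y, x needs a supporting value in y's domain.
x can be at most 20 (one less than y's maximum).
Valid x values from domain: 12 out of 12.
Pruned = 12 - 12 = 0.

0


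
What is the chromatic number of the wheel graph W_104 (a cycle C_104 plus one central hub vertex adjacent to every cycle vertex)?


W_104 consists of the cycle C_104 together with a hub vertex adjacent to every cycle vertex.
The cycle C_104 needs 2 colors (even cycle -> 2).
The hub is adjacent to every cycle vertex, so it must receive a new color distinct from all of them.
Chromatic number = 2 + 1 = 3.

3


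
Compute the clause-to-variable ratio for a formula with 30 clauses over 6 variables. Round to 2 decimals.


Clause-to-variable ratio = clauses / variables.
30 / 6 = 5.0.

5.0


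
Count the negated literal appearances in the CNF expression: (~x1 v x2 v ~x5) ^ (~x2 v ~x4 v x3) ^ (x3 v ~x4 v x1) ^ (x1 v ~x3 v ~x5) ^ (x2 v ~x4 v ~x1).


Scan each clause for negated literals.
Clause 1: 2 negative; Clause 2: 2 negative; Clause 3: 1 negative; Clause 4: 2 negative; Clause 5: 2 negative.
Total negative literal occurrences = 9.

9


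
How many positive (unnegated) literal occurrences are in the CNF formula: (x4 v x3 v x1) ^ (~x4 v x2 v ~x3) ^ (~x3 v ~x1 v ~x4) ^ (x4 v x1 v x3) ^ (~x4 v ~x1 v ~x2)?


Scan each clause for unnegated literals.
Clause 1: 3 positive; Clause 2: 1 positive; Clause 3: 0 positive; Clause 4: 3 positive; Clause 5: 0 positive.
Total positive literal occurrences = 7.

7


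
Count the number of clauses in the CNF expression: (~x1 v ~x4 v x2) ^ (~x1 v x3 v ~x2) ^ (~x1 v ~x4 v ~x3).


Each group enclosed in parentheses joined by ^ is one clause.
Counting the conjuncts: 3 clauses.

3


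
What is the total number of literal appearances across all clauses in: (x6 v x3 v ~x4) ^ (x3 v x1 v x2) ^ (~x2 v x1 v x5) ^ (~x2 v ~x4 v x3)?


Clause lengths: 3, 3, 3, 3.
Sum = 3 + 3 + 3 + 3 = 12.

12


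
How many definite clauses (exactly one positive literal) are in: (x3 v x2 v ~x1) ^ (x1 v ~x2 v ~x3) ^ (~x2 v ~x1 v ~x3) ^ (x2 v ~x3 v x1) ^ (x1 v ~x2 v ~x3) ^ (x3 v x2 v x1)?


A definite clause has exactly one positive literal.
Clause 1: 2 positive -> not definite
Clause 2: 1 positive -> definite
Clause 3: 0 positive -> not definite
Clause 4: 2 positive -> not definite
Clause 5: 1 positive -> definite
Clause 6: 3 positive -> not definite
Definite clause count = 2.

2


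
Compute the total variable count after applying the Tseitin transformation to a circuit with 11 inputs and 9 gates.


The Tseitin transformation introduces one auxiliary variable per gate.
Total variables = inputs + gates = 11 + 9 = 20.

20


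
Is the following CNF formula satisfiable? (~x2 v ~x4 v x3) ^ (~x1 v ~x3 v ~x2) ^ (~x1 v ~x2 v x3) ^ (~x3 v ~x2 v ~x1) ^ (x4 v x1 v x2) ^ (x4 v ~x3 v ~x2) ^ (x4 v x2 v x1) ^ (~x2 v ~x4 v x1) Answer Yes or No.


Check all 16 possible truth assignments.
Number of satisfying assignments found: 7.
The formula is satisfiable.

Yes


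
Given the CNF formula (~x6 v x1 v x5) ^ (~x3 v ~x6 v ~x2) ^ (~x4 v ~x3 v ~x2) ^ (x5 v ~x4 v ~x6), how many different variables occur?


Identify each distinct variable in the formula.
Variables found: x1, x2, x3, x4, x5, x6.
Total distinct variables = 6.

6


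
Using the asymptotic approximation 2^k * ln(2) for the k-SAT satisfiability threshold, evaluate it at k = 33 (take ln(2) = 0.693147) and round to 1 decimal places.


Using the asymptotic formula: threshold ~ 2^k * ln(2).
2^33 = 8589934592.
8589934592 * 0.693147 = 5954087392.6.

5954087392.6


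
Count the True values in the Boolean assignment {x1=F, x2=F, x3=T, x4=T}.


The weight is the number of variables assigned True.
True variables: x3, x4.
Weight = 2.

2


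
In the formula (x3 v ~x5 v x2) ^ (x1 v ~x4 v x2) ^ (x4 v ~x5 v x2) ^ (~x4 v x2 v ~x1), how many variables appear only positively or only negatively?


A pure literal appears in only one polarity across all clauses.
Pure literals: x2 (positive only), x3 (positive only), x5 (negative only).
Count = 3.

3


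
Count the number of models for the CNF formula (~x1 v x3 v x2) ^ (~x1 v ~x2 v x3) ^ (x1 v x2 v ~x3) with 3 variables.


Enumerate all 8 truth assignments over 3 variables.
Test each against every clause.
Satisfying assignments found: 5.

5


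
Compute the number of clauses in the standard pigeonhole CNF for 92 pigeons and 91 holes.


The PHP encoding has two parts:
1) At-least-one-hole clauses: 92 (one per pigeon, each with 91 literals).
2) At-most-one-pigeon-per-hole clauses: 91 holes * C(92,2) = 91 * 4186 = 380926.
Total clauses = 92 + 380926 = 381018.

381018


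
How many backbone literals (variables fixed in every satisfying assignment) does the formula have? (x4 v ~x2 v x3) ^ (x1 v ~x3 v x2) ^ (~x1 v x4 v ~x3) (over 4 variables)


Find all satisfying assignments: 10 model(s).
Check which variables have the same value in every model.
No variable is fixed across all models.
Backbone size = 0.

0


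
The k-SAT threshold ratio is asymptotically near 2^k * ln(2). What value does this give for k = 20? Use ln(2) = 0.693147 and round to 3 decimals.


Using the asymptotic formula: threshold ~ 2^k * ln(2).
2^20 = 1048576.
1048576 * 0.693147 = 726817.309.

726817.309


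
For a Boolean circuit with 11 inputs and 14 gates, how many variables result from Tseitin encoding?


The Tseitin transformation introduces one auxiliary variable per gate.
Total variables = inputs + gates = 11 + 14 = 25.

25


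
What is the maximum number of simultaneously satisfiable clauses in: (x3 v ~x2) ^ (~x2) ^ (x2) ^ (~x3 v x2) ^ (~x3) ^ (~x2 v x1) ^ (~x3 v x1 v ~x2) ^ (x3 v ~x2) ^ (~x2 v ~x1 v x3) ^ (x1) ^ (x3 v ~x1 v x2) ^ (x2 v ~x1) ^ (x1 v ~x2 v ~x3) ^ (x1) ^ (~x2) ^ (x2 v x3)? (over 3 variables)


Enumerate all 8 truth assignments.
For each, count how many of the 16 clauses are satisfied.
The formula is not fully satisfiable, so the maximum is below 16.
Maximum simultaneously satisfiable clauses = 13.

13


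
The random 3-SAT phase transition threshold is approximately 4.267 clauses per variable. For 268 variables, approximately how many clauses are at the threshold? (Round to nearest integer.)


The 3-SAT phase transition occurs at approximately 4.267 clauses per variable.
m = 4.267 * 268 = 1143.556.
Rounded to nearest integer: 1144.

1144


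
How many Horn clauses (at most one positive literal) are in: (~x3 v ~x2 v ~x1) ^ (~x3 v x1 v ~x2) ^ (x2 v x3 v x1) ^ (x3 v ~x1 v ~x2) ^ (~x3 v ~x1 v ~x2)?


A Horn clause has at most one positive literal.
Clause 1: 0 positive lit(s) -> Horn
Clause 2: 1 positive lit(s) -> Horn
Clause 3: 3 positive lit(s) -> not Horn
Clause 4: 1 positive lit(s) -> Horn
Clause 5: 0 positive lit(s) -> Horn
Total Horn clauses = 4.

4


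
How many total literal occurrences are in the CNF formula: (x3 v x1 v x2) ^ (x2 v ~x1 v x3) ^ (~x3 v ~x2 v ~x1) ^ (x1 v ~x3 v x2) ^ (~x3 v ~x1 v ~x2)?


Clause lengths: 3, 3, 3, 3, 3.
Sum = 3 + 3 + 3 + 3 + 3 = 15.

15


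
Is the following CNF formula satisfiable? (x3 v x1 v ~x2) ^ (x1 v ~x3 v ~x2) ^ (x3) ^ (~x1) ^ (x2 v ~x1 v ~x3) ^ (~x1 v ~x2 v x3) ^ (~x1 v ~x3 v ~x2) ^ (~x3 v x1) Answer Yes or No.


Check all 8 possible truth assignments.
Number of satisfying assignments found: 0.
The formula is unsatisfiable.

No


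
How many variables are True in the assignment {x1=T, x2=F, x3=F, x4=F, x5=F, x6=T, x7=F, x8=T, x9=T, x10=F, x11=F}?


The weight is the number of variables assigned True.
True variables: x1, x6, x8, x9.
Weight = 4.

4


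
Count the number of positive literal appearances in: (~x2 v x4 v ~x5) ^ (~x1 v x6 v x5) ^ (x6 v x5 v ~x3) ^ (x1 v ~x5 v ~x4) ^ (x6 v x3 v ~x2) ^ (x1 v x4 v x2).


Scan each clause for unnegated literals.
Clause 1: 1 positive; Clause 2: 2 positive; Clause 3: 2 positive; Clause 4: 1 positive; Clause 5: 2 positive; Clause 6: 3 positive.
Total positive literal occurrences = 11.

11


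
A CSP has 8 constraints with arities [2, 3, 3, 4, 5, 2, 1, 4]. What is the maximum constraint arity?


The arities are: 2, 3, 3, 4, 5, 2, 1, 4.
Scan for the maximum value.
Maximum arity = 5.

5


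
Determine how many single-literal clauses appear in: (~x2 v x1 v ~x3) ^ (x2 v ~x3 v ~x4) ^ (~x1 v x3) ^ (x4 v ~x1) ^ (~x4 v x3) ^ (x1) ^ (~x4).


A unit clause contains exactly one literal.
Unit clauses found: (x1), (~x4).
Count = 2.

2


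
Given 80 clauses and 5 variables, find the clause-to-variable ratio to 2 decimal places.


Clause-to-variable ratio = clauses / variables.
80 / 5 = 16.0.

16.0


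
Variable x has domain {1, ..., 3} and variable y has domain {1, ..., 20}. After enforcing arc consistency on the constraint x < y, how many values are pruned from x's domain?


For the constraint x < y, x needs a supporting value in y's domain.
x can be at most 19 (one less than y's maximum).
Valid x values from domain: 3 out of 3.
Pruned = 3 - 3 = 0.

0


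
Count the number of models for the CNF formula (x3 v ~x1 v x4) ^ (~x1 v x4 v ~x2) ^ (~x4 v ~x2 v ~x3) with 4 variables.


Enumerate all 16 truth assignments over 4 variables.
Test each against every clause.
Satisfying assignments found: 11.

11


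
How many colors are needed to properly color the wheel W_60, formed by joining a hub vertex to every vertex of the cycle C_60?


W_60 consists of the cycle C_60 together with a hub vertex adjacent to every cycle vertex.
The cycle C_60 needs 2 colors (even cycle -> 2).
The hub is adjacent to every cycle vertex, so it must receive a new color distinct from all of them.
Chromatic number = 2 + 1 = 3.

3


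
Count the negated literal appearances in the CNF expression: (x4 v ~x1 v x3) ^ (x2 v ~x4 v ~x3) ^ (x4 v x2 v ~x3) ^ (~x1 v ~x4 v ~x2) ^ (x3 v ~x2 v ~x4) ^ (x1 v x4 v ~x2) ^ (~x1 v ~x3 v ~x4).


Scan each clause for negated literals.
Clause 1: 1 negative; Clause 2: 2 negative; Clause 3: 1 negative; Clause 4: 3 negative; Clause 5: 2 negative; Clause 6: 1 negative; Clause 7: 3 negative.
Total negative literal occurrences = 13.

13


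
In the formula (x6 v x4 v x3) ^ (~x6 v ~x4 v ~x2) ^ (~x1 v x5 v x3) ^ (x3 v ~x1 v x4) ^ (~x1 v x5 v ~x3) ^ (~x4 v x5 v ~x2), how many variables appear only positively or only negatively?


A pure literal appears in only one polarity across all clauses.
Pure literals: x1 (negative only), x2 (negative only), x5 (positive only).
Count = 3.

3


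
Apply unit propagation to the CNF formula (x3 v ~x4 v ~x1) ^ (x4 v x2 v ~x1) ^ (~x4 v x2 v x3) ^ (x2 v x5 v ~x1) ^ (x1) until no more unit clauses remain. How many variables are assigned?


Unit propagation repeatedly assigns the literal in any unit clause, then simplifies.
Assignments in order: x1 = T.
No further unit clauses remain.
Total variables assigned = 1.

1


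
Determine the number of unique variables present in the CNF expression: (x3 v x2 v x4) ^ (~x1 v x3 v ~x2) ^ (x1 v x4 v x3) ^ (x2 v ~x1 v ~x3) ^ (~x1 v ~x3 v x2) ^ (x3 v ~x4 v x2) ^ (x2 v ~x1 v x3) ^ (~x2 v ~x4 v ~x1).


Identify each distinct variable in the formula.
Variables found: x1, x2, x3, x4.
Total distinct variables = 4.

4


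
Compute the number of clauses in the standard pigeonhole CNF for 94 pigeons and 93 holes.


The PHP encoding has two parts:
1) At-least-one-hole clauses: 94 (one per pigeon, each with 93 literals).
2) At-most-one-pigeon-per-hole clauses: 93 holes * C(94,2) = 93 * 4371 = 406503.
Total clauses = 94 + 406503 = 406597.

406597


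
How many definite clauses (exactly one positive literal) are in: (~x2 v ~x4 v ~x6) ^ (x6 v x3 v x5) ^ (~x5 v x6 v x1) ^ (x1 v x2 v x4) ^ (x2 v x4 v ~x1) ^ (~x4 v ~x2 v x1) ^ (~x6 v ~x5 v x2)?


A definite clause has exactly one positive literal.
Clause 1: 0 positive -> not definite
Clause 2: 3 positive -> not definite
Clause 3: 2 positive -> not definite
Clause 4: 3 positive -> not definite
Clause 5: 2 positive -> not definite
Clause 6: 1 positive -> definite
Clause 7: 1 positive -> definite
Definite clause count = 2.

2


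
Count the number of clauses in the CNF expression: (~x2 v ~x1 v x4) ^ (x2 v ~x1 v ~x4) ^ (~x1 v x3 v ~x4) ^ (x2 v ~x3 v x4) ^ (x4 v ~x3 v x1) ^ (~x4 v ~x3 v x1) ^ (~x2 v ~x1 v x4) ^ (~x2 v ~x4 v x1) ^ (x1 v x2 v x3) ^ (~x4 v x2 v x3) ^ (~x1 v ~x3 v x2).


Each group enclosed in parentheses joined by ^ is one clause.
Counting the conjuncts: 11 clauses.

11


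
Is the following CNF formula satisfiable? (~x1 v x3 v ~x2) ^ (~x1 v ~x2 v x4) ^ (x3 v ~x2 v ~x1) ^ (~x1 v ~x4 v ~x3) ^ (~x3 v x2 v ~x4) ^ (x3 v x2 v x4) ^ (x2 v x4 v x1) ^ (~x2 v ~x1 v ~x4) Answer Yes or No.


Check all 16 possible truth assignments.
Number of satisfying assignments found: 7.
The formula is satisfiable.

Yes


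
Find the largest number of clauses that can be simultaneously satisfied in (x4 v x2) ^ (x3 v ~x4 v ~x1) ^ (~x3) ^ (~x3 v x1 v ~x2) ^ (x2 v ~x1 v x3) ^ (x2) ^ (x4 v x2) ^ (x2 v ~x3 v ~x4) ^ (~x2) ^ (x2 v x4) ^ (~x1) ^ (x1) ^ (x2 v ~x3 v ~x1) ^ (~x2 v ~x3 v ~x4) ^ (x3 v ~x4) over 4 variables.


Enumerate all 16 truth assignments.
For each, count how many of the 15 clauses are satisfied.
The formula is not fully satisfiable, so the maximum is below 15.
Maximum simultaneously satisfiable clauses = 13.

13


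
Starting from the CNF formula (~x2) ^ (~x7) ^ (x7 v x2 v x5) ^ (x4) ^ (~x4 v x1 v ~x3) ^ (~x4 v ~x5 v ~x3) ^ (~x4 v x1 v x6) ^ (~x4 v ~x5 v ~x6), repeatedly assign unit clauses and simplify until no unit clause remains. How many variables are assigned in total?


Unit propagation repeatedly assigns the literal in any unit clause, then simplifies.
Assignments in order: x2 = F, x7 = F, x5 = T, x4 = T, x3 = F, x6 = F, x1 = T.
No further unit clauses remain.
Total variables assigned = 7.

7


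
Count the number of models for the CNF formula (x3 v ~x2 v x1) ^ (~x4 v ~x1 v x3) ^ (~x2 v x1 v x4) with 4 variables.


Enumerate all 16 truth assignments over 4 variables.
Test each against every clause.
Satisfying assignments found: 11.

11


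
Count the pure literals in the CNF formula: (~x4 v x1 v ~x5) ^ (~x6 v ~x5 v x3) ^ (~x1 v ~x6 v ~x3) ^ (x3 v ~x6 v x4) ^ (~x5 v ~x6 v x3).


A pure literal appears in only one polarity across all clauses.
Pure literals: x5 (negative only), x6 (negative only).
Count = 2.

2


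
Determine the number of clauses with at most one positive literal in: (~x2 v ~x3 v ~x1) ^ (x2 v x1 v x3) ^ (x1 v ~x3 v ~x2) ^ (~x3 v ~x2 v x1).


A Horn clause has at most one positive literal.
Clause 1: 0 positive lit(s) -> Horn
Clause 2: 3 positive lit(s) -> not Horn
Clause 3: 1 positive lit(s) -> Horn
Clause 4: 1 positive lit(s) -> Horn
Total Horn clauses = 3.

3


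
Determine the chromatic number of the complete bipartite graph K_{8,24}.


K_{8,24} is bipartite by definition: the two parts are independent sets, with every edge crossing between them.
Color all vertices in one part with color 1 and all vertices in the other part with color 2.
Since the graph has at least one edge, one color does not suffice.
Chromatic number = 2.

2


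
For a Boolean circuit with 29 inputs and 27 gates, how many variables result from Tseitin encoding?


The Tseitin transformation introduces one auxiliary variable per gate.
Total variables = inputs + gates = 29 + 27 = 56.

56


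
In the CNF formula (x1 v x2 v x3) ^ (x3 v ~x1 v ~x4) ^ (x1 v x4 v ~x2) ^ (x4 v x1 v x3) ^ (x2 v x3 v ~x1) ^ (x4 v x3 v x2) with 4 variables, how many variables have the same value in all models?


Find all satisfying assignments: 9 model(s).
Check which variables have the same value in every model.
No variable is fixed across all models.
Backbone size = 0.

0


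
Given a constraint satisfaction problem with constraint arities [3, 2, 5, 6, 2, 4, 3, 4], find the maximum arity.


The arities are: 3, 2, 5, 6, 2, 4, 3, 4.
Scan for the maximum value.
Maximum arity = 6.

6


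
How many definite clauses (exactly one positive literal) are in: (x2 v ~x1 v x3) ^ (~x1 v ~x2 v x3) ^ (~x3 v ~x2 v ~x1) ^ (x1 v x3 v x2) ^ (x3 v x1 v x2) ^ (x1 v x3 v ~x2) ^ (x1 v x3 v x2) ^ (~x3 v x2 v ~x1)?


A definite clause has exactly one positive literal.
Clause 1: 2 positive -> not definite
Clause 2: 1 positive -> definite
Clause 3: 0 positive -> not definite
Clause 4: 3 positive -> not definite
Clause 5: 3 positive -> not definite
Clause 6: 2 positive -> not definite
Clause 7: 3 positive -> not definite
Clause 8: 1 positive -> definite
Definite clause count = 2.

2


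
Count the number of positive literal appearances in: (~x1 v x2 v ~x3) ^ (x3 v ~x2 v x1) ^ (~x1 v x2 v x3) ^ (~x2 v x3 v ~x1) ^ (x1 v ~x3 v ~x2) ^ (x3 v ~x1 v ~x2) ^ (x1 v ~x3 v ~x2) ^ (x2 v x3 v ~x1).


Scan each clause for unnegated literals.
Clause 1: 1 positive; Clause 2: 2 positive; Clause 3: 2 positive; Clause 4: 1 positive; Clause 5: 1 positive; Clause 6: 1 positive; Clause 7: 1 positive; Clause 8: 2 positive.
Total positive literal occurrences = 11.

11


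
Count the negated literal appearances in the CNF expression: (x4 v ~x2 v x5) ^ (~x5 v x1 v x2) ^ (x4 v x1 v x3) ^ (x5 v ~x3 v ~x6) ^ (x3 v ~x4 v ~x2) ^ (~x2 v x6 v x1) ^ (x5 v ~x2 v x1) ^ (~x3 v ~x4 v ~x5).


Scan each clause for negated literals.
Clause 1: 1 negative; Clause 2: 1 negative; Clause 3: 0 negative; Clause 4: 2 negative; Clause 5: 2 negative; Clause 6: 1 negative; Clause 7: 1 negative; Clause 8: 3 negative.
Total negative literal occurrences = 11.

11


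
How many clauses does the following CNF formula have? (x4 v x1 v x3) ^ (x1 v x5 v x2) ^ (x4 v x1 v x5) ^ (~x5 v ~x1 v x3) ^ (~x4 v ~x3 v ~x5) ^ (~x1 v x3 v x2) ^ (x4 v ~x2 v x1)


Each group enclosed in parentheses joined by ^ is one clause.
Counting the conjuncts: 7 clauses.

7


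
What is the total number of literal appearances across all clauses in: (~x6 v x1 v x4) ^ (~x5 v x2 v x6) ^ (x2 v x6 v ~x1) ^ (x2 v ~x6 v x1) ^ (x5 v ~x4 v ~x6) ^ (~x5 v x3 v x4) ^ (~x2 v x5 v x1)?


Clause lengths: 3, 3, 3, 3, 3, 3, 3.
Sum = 3 + 3 + 3 + 3 + 3 + 3 + 3 = 21.

21


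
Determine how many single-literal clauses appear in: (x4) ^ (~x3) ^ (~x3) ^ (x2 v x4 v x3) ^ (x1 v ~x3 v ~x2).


A unit clause contains exactly one literal.
Unit clauses found: (x4), (~x3), (~x3).
Count = 3.

3


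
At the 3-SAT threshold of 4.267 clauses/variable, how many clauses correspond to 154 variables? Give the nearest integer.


The 3-SAT phase transition occurs at approximately 4.267 clauses per variable.
m = 4.267 * 154 = 657.118.
Rounded to nearest integer: 657.

657


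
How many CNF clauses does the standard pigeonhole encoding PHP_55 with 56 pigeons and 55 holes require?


The PHP encoding has two parts:
1) At-least-one-hole clauses: 56 (one per pigeon, each with 55 literals).
2) At-most-one-pigeon-per-hole clauses: 55 holes * C(56,2) = 55 * 1540 = 84700.
Total clauses = 56 + 84700 = 84756.

84756


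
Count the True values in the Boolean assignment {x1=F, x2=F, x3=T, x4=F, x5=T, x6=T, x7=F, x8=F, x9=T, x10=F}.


The weight is the number of variables assigned True.
True variables: x3, x5, x6, x9.
Weight = 4.

4


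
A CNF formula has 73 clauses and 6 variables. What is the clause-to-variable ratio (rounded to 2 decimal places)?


Clause-to-variable ratio = clauses / variables.
73 / 6 = 12.17.

12.17


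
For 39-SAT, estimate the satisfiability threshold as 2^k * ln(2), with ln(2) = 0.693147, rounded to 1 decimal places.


Using the asymptotic formula: threshold ~ 2^k * ln(2).
2^39 = 549755813888.
549755813888 * 0.693147 = 381061593129.0.

381061593129.0


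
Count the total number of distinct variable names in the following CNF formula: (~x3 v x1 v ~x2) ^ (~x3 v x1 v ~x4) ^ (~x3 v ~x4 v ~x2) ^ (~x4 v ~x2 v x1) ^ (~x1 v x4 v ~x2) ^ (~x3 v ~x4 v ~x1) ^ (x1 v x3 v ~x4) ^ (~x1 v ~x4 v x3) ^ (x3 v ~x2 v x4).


Identify each distinct variable in the formula.
Variables found: x1, x2, x3, x4.
Total distinct variables = 4.

4


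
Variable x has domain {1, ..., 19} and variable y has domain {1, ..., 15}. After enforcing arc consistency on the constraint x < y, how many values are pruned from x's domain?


For the constraint x < y, x needs a supporting value in y's domain.
x can be at most 14 (one less than y's maximum).
Valid x values from domain: 14 out of 19.
Pruned = 19 - 14 = 5.

5


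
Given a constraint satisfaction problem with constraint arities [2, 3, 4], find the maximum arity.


The arities are: 2, 3, 4.
Scan for the maximum value.
Maximum arity = 4.

4


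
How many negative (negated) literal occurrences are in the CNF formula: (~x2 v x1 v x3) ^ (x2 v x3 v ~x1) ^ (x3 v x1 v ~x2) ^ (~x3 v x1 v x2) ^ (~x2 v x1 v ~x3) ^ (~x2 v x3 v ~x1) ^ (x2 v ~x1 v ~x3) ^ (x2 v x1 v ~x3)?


Scan each clause for negated literals.
Clause 1: 1 negative; Clause 2: 1 negative; Clause 3: 1 negative; Clause 4: 1 negative; Clause 5: 2 negative; Clause 6: 2 negative; Clause 7: 2 negative; Clause 8: 1 negative.
Total negative literal occurrences = 11.

11


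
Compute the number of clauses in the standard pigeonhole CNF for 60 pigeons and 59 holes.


The PHP encoding has two parts:
1) At-least-one-hole clauses: 60 (one per pigeon, each with 59 literals).
2) At-most-one-pigeon-per-hole clauses: 59 holes * C(60,2) = 59 * 1770 = 104430.
Total clauses = 60 + 104430 = 104490.

104490


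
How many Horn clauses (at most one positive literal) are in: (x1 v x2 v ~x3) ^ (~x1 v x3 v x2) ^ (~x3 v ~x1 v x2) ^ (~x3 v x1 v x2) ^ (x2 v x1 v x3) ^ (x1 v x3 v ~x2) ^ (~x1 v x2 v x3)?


A Horn clause has at most one positive literal.
Clause 1: 2 positive lit(s) -> not Horn
Clause 2: 2 positive lit(s) -> not Horn
Clause 3: 1 positive lit(s) -> Horn
Clause 4: 2 positive lit(s) -> not Horn
Clause 5: 3 positive lit(s) -> not Horn
Clause 6: 2 positive lit(s) -> not Horn
Clause 7: 2 positive lit(s) -> not Horn
Total Horn clauses = 1.

1


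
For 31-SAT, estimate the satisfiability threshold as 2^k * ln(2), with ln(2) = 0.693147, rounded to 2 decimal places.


Using the asymptotic formula: threshold ~ 2^k * ln(2).
2^31 = 2147483648.
2147483648 * 0.693147 = 1488521848.16.

1488521848.16


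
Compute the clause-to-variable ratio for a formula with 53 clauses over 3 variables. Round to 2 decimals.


Clause-to-variable ratio = clauses / variables.
53 / 3 = 17.67.

17.67


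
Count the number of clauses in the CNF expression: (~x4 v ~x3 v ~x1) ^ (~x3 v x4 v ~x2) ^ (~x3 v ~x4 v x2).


Each group enclosed in parentheses joined by ^ is one clause.
Counting the conjuncts: 3 clauses.

3


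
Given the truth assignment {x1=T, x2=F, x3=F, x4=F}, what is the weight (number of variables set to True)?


The weight is the number of variables assigned True.
True variables: x1.
Weight = 1.

1


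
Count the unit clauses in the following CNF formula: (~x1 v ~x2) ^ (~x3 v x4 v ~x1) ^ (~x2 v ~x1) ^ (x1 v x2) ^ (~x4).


A unit clause contains exactly one literal.
Unit clauses found: (~x4).
Count = 1.

1


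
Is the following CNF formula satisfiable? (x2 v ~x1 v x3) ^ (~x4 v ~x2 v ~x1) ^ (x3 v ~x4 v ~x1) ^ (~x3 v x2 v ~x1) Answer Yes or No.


Check all 16 possible truth assignments.
Number of satisfying assignments found: 10.
The formula is satisfiable.

Yes


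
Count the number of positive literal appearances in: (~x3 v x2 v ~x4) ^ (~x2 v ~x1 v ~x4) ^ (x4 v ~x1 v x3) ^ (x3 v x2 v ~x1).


Scan each clause for unnegated literals.
Clause 1: 1 positive; Clause 2: 0 positive; Clause 3: 2 positive; Clause 4: 2 positive.
Total positive literal occurrences = 5.

5


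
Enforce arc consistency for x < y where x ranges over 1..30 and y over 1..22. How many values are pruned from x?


For the constraint x < y, x needs a supporting value in y's domain.
x can be at most 21 (one less than y's maximum).
Valid x values from domain: 21 out of 30.
Pruned = 30 - 21 = 9.

9


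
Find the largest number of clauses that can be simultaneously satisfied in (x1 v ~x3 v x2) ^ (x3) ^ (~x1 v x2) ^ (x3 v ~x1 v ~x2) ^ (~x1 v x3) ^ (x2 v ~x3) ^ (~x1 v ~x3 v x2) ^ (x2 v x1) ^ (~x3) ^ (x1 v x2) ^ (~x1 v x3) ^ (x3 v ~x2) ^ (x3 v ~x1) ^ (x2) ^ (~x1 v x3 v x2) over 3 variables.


Enumerate all 8 truth assignments.
For each, count how many of the 15 clauses are satisfied.
The formula is not fully satisfiable, so the maximum is below 15.
Maximum simultaneously satisfiable clauses = 14.

14


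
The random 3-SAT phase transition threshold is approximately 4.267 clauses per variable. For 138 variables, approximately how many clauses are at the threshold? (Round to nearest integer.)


The 3-SAT phase transition occurs at approximately 4.267 clauses per variable.
m = 4.267 * 138 = 588.846.
Rounded to nearest integer: 589.

589


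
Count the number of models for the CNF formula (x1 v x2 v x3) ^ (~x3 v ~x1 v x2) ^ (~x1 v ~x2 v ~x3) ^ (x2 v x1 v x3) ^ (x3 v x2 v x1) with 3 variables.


Enumerate all 8 truth assignments over 3 variables.
Test each against every clause.
Satisfying assignments found: 5.

5


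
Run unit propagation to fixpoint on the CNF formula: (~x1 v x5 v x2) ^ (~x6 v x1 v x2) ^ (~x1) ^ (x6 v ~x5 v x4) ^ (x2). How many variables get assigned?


Unit propagation repeatedly assigns the literal in any unit clause, then simplifies.
Assignments in order: x1 = F, x2 = T.
No further unit clauses remain.
Total variables assigned = 2.

2


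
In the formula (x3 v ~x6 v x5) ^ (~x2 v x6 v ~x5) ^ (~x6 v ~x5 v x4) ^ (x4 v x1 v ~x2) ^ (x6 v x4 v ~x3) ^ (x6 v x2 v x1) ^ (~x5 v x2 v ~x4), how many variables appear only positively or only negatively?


A pure literal appears in only one polarity across all clauses.
Pure literals: x1 (positive only).
Count = 1.

1


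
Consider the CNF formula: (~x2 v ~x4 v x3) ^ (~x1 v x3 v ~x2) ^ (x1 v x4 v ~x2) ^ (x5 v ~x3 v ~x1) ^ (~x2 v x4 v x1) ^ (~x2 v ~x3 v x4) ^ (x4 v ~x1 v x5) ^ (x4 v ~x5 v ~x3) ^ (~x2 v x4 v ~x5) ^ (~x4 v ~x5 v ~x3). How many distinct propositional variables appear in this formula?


Identify each distinct variable in the formula.
Variables found: x1, x2, x3, x4, x5.
Total distinct variables = 5.

5


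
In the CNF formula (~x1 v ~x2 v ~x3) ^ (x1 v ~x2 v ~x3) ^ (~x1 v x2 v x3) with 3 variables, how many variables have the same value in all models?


Find all satisfying assignments: 5 model(s).
Check which variables have the same value in every model.
No variable is fixed across all models.
Backbone size = 0.

0


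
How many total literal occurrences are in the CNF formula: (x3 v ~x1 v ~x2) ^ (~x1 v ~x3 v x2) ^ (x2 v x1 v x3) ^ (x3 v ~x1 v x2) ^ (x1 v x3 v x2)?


Clause lengths: 3, 3, 3, 3, 3.
Sum = 3 + 3 + 3 + 3 + 3 = 15.

15


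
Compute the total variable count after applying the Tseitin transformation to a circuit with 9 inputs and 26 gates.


The Tseitin transformation introduces one auxiliary variable per gate.
Total variables = inputs + gates = 9 + 26 = 35.

35


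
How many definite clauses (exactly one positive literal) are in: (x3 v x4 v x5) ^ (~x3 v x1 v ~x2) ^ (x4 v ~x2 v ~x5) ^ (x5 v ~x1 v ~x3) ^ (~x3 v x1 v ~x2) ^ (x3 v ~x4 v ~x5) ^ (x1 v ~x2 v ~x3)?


A definite clause has exactly one positive literal.
Clause 1: 3 positive -> not definite
Clause 2: 1 positive -> definite
Clause 3: 1 positive -> definite
Clause 4: 1 positive -> definite
Clause 5: 1 positive -> definite
Clause 6: 1 positive -> definite
Clause 7: 1 positive -> definite
Definite clause count = 6.

6


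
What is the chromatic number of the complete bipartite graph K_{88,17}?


K_{88,17} is bipartite by definition: the two parts are independent sets, with every edge crossing between them.
Color all vertices in one part with color 1 and all vertices in the other part with color 2.
Since the graph has at least one edge, one color does not suffice.
Chromatic number = 2.

2


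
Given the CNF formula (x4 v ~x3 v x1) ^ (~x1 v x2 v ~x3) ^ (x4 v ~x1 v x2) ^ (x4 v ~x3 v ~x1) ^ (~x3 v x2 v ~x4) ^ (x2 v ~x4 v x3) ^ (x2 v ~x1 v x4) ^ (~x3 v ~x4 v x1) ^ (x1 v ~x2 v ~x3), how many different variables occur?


Identify each distinct variable in the formula.
Variables found: x1, x2, x3, x4.
Total distinct variables = 4.

4


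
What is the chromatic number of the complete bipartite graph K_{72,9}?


K_{72,9} is bipartite by definition: the two parts are independent sets, with every edge crossing between them.
Color all vertices in one part with color 1 and all vertices in the other part with color 2.
Since the graph has at least one edge, one color does not suffice.
Chromatic number = 2.

2


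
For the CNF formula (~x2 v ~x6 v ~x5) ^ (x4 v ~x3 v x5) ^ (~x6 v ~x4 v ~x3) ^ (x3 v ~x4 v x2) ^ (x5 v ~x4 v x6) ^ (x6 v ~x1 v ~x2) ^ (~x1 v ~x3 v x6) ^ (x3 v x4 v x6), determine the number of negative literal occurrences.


Scan each clause for negated literals.
Clause 1: 3 negative; Clause 2: 1 negative; Clause 3: 3 negative; Clause 4: 1 negative; Clause 5: 1 negative; Clause 6: 2 negative; Clause 7: 2 negative; Clause 8: 0 negative.
Total negative literal occurrences = 13.

13


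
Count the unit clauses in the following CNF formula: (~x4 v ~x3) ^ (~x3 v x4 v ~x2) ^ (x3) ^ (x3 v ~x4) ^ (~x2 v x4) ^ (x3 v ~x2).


A unit clause contains exactly one literal.
Unit clauses found: (x3).
Count = 1.

1


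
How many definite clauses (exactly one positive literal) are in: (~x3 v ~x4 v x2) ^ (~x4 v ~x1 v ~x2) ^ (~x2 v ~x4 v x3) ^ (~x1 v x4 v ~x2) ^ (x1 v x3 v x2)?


A definite clause has exactly one positive literal.
Clause 1: 1 positive -> definite
Clause 2: 0 positive -> not definite
Clause 3: 1 positive -> definite
Clause 4: 1 positive -> definite
Clause 5: 3 positive -> not definite
Definite clause count = 3.

3


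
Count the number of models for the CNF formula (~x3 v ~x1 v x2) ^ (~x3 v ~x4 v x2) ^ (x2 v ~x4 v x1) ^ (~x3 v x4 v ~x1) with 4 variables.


Enumerate all 16 truth assignments over 4 variables.
Test each against every clause.
Satisfying assignments found: 11.

11


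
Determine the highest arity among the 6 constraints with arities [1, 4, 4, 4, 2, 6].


The arities are: 1, 4, 4, 4, 2, 6.
Scan for the maximum value.
Maximum arity = 6.

6


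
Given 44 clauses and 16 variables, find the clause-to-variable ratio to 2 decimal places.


Clause-to-variable ratio = clauses / variables.
44 / 16 = 2.75.

2.75


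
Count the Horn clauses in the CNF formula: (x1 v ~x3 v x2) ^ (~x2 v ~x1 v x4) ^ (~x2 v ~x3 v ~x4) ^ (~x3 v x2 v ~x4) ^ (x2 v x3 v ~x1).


A Horn clause has at most one positive literal.
Clause 1: 2 positive lit(s) -> not Horn
Clause 2: 1 positive lit(s) -> Horn
Clause 3: 0 positive lit(s) -> Horn
Clause 4: 1 positive lit(s) -> Horn
Clause 5: 2 positive lit(s) -> not Horn
Total Horn clauses = 3.

3


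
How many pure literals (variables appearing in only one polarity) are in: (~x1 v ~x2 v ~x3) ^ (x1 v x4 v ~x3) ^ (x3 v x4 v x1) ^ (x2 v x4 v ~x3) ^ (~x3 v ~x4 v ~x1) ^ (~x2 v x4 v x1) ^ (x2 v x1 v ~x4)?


A pure literal appears in only one polarity across all clauses.
No pure literals found.
Count = 0.

0


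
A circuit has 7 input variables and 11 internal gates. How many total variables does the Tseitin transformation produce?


The Tseitin transformation introduces one auxiliary variable per gate.
Total variables = inputs + gates = 7 + 11 = 18.

18


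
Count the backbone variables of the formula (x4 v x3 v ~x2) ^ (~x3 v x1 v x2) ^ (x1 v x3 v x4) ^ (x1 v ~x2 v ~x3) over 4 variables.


Find all satisfying assignments: 9 model(s).
Check which variables have the same value in every model.
No variable is fixed across all models.
Backbone size = 0.

0


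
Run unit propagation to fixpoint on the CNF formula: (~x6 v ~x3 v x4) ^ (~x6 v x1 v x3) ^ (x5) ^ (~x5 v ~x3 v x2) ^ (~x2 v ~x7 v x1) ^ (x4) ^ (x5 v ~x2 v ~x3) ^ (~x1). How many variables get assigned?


Unit propagation repeatedly assigns the literal in any unit clause, then simplifies.
Assignments in order: x5 = T, x4 = T, x1 = F.
No further unit clauses remain.
Total variables assigned = 3.

3


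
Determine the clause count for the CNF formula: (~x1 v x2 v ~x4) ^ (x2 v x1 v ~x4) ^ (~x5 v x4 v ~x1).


Each group enclosed in parentheses joined by ^ is one clause.
Counting the conjuncts: 3 clauses.

3


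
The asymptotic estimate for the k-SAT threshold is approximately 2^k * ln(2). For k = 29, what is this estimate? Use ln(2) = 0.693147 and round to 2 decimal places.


Using the asymptotic formula: threshold ~ 2^k * ln(2).
2^29 = 536870912.
536870912 * 0.693147 = 372130462.04.

372130462.04


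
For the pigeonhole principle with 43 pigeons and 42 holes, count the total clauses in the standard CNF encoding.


The PHP encoding has two parts:
1) At-least-one-hole clauses: 43 (one per pigeon, each with 42 literals).
2) At-most-one-pigeon-per-hole clauses: 42 holes * C(43,2) = 42 * 903 = 37926.
Total clauses = 43 + 37926 = 37969.

37969


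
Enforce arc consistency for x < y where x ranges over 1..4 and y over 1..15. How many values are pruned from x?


For the constraint x < y, x needs a supporting value in y's domain.
x can be at most 14 (one less than y's maximum).
Valid x values from domain: 4 out of 4.
Pruned = 4 - 4 = 0.

0


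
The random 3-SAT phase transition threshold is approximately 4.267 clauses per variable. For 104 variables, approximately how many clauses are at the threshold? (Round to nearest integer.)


The 3-SAT phase transition occurs at approximately 4.267 clauses per variable.
m = 4.267 * 104 = 443.768.
Rounded to nearest integer: 444.

444


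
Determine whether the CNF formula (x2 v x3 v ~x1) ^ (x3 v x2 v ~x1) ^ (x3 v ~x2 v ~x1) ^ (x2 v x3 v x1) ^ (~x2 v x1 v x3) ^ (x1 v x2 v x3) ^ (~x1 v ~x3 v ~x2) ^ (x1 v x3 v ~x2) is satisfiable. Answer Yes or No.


Check all 8 possible truth assignments.
Number of satisfying assignments found: 3.
The formula is satisfiable.

Yes


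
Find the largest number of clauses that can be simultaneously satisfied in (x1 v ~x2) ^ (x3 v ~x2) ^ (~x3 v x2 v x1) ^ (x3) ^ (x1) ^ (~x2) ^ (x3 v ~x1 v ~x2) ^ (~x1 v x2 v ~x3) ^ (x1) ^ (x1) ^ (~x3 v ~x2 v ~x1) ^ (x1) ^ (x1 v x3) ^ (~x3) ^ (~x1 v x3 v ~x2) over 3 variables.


Enumerate all 8 truth assignments.
For each, count how many of the 15 clauses are satisfied.
The formula is not fully satisfiable, so the maximum is below 15.
Maximum simultaneously satisfiable clauses = 14.

14


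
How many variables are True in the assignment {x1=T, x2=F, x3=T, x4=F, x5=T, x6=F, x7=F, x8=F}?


The weight is the number of variables assigned True.
True variables: x1, x3, x5.
Weight = 3.

3


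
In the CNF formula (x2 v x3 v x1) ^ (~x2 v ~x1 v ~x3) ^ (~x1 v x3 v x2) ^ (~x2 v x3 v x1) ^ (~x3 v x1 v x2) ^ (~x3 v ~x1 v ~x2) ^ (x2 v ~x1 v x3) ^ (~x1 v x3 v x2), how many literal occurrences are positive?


Scan each clause for unnegated literals.
Clause 1: 3 positive; Clause 2: 0 positive; Clause 3: 2 positive; Clause 4: 2 positive; Clause 5: 2 positive; Clause 6: 0 positive; Clause 7: 2 positive; Clause 8: 2 positive.
Total positive literal occurrences = 13.

13
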